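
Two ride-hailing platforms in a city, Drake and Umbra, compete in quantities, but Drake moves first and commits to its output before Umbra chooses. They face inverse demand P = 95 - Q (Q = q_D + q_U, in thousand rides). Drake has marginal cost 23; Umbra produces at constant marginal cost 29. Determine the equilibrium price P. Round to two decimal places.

42.50

The follower Umbra best-responds to any q_D: π_U = (95 - Q)q_U - 29q_U.
Setting the follower's marginal profit to zero, 66 - q_D - 2q_U = 0, i.e. q_U = (66 - q_D)/2.
Drake substitutes q_U(q_D) into its own profit: π_D = q_D(95 - q_D - (66 - q_D)/2) - 23q_D = (62 - (1/2)q_D)q_D - 23q_D.
Leader FOC: 39 - q_D = 0, so q_D = 39.
Then q_U = (66 - 39)/2 = 27/2.
Total output Q = 105/2, so price P = 95 - 105/2 = 85/2.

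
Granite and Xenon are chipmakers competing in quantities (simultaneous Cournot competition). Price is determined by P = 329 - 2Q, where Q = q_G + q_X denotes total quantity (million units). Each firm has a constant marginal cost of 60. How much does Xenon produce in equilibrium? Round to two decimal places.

44.83

Each firm earns π_i = (329 - 2Q)q_i - 60q_i.
First-order condition (treating rivals' output as given): 269 - 4q_i - 2q_j = 0.
With identical firms every q_j equals q_i, so q_j = q_i and 269 = 6q_i, giving q_i = 269/6.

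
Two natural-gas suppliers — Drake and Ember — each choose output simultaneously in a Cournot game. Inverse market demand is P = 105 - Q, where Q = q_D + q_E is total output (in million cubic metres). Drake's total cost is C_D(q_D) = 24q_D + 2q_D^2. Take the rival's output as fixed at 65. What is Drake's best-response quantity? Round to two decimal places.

2.67

With the rival's output fixed at 65, Drake's profit is π_D = (105 - 65 - q_D)q_D - (24q_D + 2q_D²) = (40 - q_D)q_D - (24q_D + 2q_D²).
∂π_D/∂q_D = 16 - 6q_D = 0, so q_D = 8/3.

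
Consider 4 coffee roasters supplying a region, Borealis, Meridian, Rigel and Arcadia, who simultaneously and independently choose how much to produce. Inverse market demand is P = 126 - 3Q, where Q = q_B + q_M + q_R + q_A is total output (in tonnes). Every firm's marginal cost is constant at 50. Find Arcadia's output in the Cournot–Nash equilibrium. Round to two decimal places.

5.07

A representative firm's profit is π_i = q_i(126 - 3Q) - 50q_i.
Setting ∂π_i/∂q_i = 0 with rivals' quantities fixed: 76 - 6q_i - 3·Σ_{j≠i} q_j = 0.
By symmetry each firm produces the same amount; substituting Σ_{j≠i} q_j = 3q_i yields q_i = 76/15.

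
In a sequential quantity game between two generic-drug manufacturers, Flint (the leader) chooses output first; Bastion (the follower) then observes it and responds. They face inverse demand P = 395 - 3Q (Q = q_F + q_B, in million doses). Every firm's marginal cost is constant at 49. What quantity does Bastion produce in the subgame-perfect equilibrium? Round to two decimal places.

28.83

The follower Bastion best-responds to any q_F: π_B = (395 - 3Q)q_B - 49q_B.
∂π_B/∂q_B = 346 - 3q_F - 6q_B = 0 gives the reaction function q_B = (346 - 3q_F)/6.
The leader anticipates this reaction. Substituting into P = 395 - 3Q gives P = 222 - (3/2)q_F, so π_F = (222 - (3/2)q_F)q_F - 49q_F.
Maximising: ∂π_F/∂q_F = 173 - 3q_F = 0, giving q_F = 173/3.
Then q_B = (346 - 3·(173/3))/6 = 173/6.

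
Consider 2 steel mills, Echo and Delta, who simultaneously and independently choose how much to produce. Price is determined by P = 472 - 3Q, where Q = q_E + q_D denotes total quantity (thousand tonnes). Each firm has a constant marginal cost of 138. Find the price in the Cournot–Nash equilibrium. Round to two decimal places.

A representative firm's profit is π_i = q_i(472 - 3Q) - 138q_i.
First-order condition (treating rivals' output as given): 334 - 6q_i - 3q_j = 0.
With identical firms every q_j equals q_i, so q_j = q_i and 334 = 9q_i, giving q_i = 334/9.
Total output Q = 668/9, so price P = 472 - 3·(668/9) = 748/3.

249.33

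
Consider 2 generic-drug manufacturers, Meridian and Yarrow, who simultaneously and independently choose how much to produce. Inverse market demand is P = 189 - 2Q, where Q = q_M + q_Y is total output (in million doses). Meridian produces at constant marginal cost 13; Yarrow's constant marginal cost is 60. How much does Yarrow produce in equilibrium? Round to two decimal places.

13.67

Meridian's profit: π_M = (189 - 2Q)q_M - (13q_M). Setting ∂π_M/∂q_M = 0: 176 - 4q_M - 2(q_Y) = 0.
Yarrow's profit: π_Y = (189 - 2Q)q_Y - (60q_Y). Setting ∂π_Y/∂q_Y = 0: 129 - 4q_Y - 2(q_M) = 0.
Rearranging gives the reaction functions q_M = (176 - 2q_Y)/4 and q_Y = (129 - 2q_M)/4.
Substituting one into the other gives q_M = 223/6 and q_Y = 41/3.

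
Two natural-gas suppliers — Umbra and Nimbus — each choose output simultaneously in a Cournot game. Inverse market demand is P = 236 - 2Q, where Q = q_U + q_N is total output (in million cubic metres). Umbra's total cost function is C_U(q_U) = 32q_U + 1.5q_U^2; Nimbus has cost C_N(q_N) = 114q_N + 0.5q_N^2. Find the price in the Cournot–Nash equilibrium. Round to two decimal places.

157.16

Umbra's profit: π_U = (236 - 2Q)q_U - (32q_U + (3/2)q_U²). Setting ∂π_U/∂q_U = 0: 204 - 7q_U - 2(q_N) = 0.
Nimbus's profit: π_N = (236 - 2Q)q_N - (114q_N + (1/2)q_N²). Setting ∂π_N/∂q_N = 0: 122 - 5q_N - 2(q_U) = 0.
Rearranging gives the reaction functions q_U = (204 - 2q_N)/7 and q_N = (122 - 2q_U)/5.
Solving the pair: q_U = 776/31, q_N = 446/31.
Total output Q = 1222/31, so price P = 236 - 2·(1222/31) = 157.1613.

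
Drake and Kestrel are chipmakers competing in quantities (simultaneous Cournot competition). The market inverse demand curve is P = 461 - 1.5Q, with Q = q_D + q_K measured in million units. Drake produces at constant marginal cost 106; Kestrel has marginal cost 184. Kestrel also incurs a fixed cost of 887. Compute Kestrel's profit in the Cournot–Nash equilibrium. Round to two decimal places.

2046.41

Drake's profit: π_D = (461 - 1.5Q)q_D - (106q_D). Setting ∂π_D/∂q_D = 0: 355 - 3q_D - (3/2)(q_K) = 0.
Kestrel's first-order condition: 277 - 3q_K - (3/2)(q_D) = 0.
Best responses: q_D = (355 - (3/2)q_K)/3, q_K = (277 - (3/2)q_D)/3.
Substituting one into the other gives q_D = 866/9 and q_K = 398/9.
Price P = 461 - (3/2)·(1264/9) = 751/3.
Kestrel's profit: (751/3 - 184)·(398/9) - 887 = 2046.4074.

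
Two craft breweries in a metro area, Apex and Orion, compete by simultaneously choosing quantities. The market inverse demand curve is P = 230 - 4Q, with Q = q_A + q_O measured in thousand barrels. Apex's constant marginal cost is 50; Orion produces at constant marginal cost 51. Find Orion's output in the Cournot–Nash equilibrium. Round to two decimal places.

14.83

Apex's profit: π_A = (230 - 4Q)q_A - (50q_A). Setting ∂π_A/∂q_A = 0: 180 - 8q_A - 4(q_O) = 0.
Orion's first-order condition: 179 - 8q_O - 4(q_A) = 0.
So q_A = (180 - 4q_O)/8 and q_O = (179 - 4q_A)/8.
Solving the pair: q_A = 181/12, q_O = 89/6.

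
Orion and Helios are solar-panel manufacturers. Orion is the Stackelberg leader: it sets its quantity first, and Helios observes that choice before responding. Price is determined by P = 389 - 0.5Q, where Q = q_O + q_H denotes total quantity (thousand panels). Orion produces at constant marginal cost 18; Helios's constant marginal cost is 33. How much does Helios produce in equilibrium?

The follower Helios best-responds to any q_O: π_H = (389 - 0.5Q)q_H - 33q_H.
Follower FOC: 356 - (1/2)q_O - q_H = 0, so q_H(q_O) = (356 - (1/2)q_O).
The leader anticipates this reaction. Substituting into P = 389 - 0.5Q gives P = 211 - (1/4)q_O, so π_O = (211 - (1/4)q_O)q_O - 18q_O.
The leader's first-order condition 193 - (1/2)q_O = 0 yields q_O = 386.
Then q_H = (356 - (1/2)·386) = 163.

163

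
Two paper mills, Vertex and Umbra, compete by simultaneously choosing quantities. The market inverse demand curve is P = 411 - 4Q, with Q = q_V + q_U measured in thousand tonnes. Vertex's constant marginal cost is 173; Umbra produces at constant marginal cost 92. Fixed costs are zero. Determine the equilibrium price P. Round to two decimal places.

225.33

Vertex's profit: π_V = (411 - 4Q)q_V - (173q_V). Setting ∂π_V/∂q_V = 0: 238 - 8q_V - 4(q_U) = 0.
Umbra's first-order condition: 319 - 8q_U - 4(q_V) = 0.
Rearranging gives the reaction functions q_V = (238 - 4q_U)/8 and q_U = (319 - 4q_V)/8.
Substituting one into the other gives q_V = 157/12 and q_U = 100/3.
Total output Q = 557/12, so price P = 411 - 4·(557/12) = 676/3.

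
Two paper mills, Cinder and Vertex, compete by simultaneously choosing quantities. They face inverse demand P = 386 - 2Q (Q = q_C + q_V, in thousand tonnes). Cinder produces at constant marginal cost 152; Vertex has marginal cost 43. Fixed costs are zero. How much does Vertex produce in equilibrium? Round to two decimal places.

Cinder's profit: π_C = (386 - 2Q)q_C - (152q_C). Setting ∂π_C/∂q_C = 0: 234 - 4q_C - 2(q_V) = 0.
Vertex's first-order condition: 343 - 4q_V - 2(q_C) = 0.
So q_C = (234 - 2q_V)/4 and q_V = (343 - 2q_C)/4.
Solving the pair: q_C = 125/6, q_V = 226/3.

75.33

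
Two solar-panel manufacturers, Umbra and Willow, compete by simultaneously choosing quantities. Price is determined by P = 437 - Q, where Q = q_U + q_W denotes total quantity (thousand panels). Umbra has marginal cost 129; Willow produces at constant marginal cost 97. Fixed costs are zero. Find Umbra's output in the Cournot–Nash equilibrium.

Umbra's profit: π_U = (437 - Q)q_U - (129q_U). Setting ∂π_U/∂q_U = 0: 308 - 2q_U - (q_W) = 0.
Willow's first-order condition: 340 - 2q_W - (q_U) = 0.
Rearranging gives the reaction functions q_U = (308 - q_W)/2 and q_W = (340 - q_U)/2.
Solving the pair: q_U = 92, q_W = 124.

92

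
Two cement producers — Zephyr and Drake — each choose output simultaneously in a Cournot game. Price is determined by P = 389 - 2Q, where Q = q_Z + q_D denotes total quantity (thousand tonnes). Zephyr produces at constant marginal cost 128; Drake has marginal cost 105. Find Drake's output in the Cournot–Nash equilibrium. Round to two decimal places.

51.17

Zephyr's profit: π_Z = (389 - 2Q)q_Z - (128q_Z). Setting ∂π_Z/∂q_Z = 0: 261 - 4q_Z - 2(q_D) = 0.
Drake's profit: π_D = (389 - 2Q)q_D - (105q_D). Setting ∂π_D/∂q_D = 0: 284 - 4q_D - 2(q_Z) = 0.
So q_Z = (261 - 2q_D)/4 and q_D = (284 - 2q_Z)/4.
Solving the pair: q_Z = 119/3, q_D = 307/6.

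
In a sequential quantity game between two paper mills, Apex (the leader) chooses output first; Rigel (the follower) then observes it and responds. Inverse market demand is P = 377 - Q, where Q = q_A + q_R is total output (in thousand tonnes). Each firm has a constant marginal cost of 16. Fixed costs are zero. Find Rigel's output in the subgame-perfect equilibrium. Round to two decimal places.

90.25

Solve by backward induction. Given q_A, the follower Rigel maximises π_R = (377 - q_A - q_R)q_R - 16q_R.
∂π_R/∂q_R = 361 - q_A - 2q_R = 0 gives the reaction function q_R = (361 - q_A)/2.
Apex substitutes q_R(q_A) into its own profit: π_A = q_A(377 - q_A - (361 - q_A)/2) - 16q_A = (393/2 - (1/2)q_A)q_A - 16q_A.
Maximising: ∂π_A/∂q_A = 361/2 - q_A = 0, giving q_A = 361/2.
Then q_R = (361 - 361/2)/2 = 361/4.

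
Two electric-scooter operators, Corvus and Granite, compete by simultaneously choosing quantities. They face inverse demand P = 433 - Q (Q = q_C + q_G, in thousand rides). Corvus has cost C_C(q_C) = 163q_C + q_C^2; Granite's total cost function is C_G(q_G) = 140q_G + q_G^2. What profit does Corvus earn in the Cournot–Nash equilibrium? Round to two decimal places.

Corvus's profit: π_C = (433 - Q)q_C - (163q_C + q_C²). Setting ∂π_C/∂q_C = 0: 270 - 4q_C - (q_G) = 0.
Granite's first-order condition: 293 - 4q_G - (q_C) = 0.
Rearranging gives the reaction functions q_C = (270 - q_G)/4 and q_G = (293 - q_C)/4.
Substituting one into the other gives q_C = 787/15 and q_G = 902/15.
Price P = 433 - 563/5 = 1602/5.
Corvus's profit: (1602/5)·(787/15) - 163·(787/15) - (787/15)² = 5505.5022.

5505.50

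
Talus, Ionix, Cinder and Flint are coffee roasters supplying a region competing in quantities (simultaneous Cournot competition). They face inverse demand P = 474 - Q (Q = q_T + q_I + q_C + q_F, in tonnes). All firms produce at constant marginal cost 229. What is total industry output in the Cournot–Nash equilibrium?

Each firm earns π_i = (474 - Q)q_i - 229q_i.
Setting ∂π_i/∂q_i = 0 with rivals' quantities fixed: 245 - 2q_i - Σ_{j≠i} q_j = 0.
With identical firms every q_j equals q_i, so Σ_{j≠i} q_j = 3q_i and 245 = 5q_i, giving q_i = 49.
Total output Q = 49 + 49 + 49 + 49 = 196.

196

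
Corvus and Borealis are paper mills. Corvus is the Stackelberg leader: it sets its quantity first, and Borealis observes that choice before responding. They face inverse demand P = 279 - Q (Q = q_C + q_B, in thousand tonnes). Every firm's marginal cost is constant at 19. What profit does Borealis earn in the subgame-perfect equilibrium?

Solve by backward induction. Given q_C, the follower Borealis maximises π_B = (279 - q_C - q_B)q_B - 19q_B.
Follower FOC: 260 - q_C - 2q_B = 0, so q_B(q_C) = (260 - q_C)/2.
The leader anticipates this reaction. Substituting into P = 279 - Q gives P = 149 - (1/2)q_C, so π_C = (149 - (1/2)q_C)q_C - 19q_C.
Maximising: ∂π_C/∂q_C = 130 - q_C = 0, giving q_C = 130.
Then q_B = (260 - 130)/2 = 65.
Price P = 279 - 195 = 84.
Borealis's profit: (84 - 19)·65 = 4225.

4225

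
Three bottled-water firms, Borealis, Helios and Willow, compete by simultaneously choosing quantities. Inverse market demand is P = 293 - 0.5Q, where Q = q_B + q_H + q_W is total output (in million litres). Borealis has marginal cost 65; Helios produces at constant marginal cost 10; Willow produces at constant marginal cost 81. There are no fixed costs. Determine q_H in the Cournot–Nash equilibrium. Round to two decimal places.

Borealis's profit: π_B = (293 - 0.5Q)q_B - (65q_B). Setting ∂π_B/∂q_B = 0: 228 - q_B - (1/2)(q_H + q_W) = 0.
Helios's first-order condition: 283 - q_H - (1/2)(q_B + q_W) = 0.
Willow's profit: π_W = (293 - 0.5Q)q_W - (81q_W). Setting ∂π_W/∂q_W = 0: 212 - q_W - (1/2)(q_B + q_H) = 0.
Adding the 3 first-order conditions: 723 − 2Q = 0, so Q = 723/2.
Back-substituting: q_B = (228 − 723/4)/(1/2) = 189/2, q_H = (283 − 723/4)/(1/2) = 409/2, q_W = (212 − 723/4)/(1/2) = 125/2.

204.50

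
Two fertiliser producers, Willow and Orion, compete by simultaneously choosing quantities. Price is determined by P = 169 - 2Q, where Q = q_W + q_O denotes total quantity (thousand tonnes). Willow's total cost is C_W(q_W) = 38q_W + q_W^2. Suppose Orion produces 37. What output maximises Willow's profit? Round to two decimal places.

9.50

With the rival's output fixed at 37, Willow's profit is π_W = (169 - 2·37 - 2q_W)q_W - (38q_W + q_W²) = (95 - 2q_W)q_W - (38q_W + q_W²).
∂π_W/∂q_W = 57 - 6q_W = 0, so q_W = 19/2.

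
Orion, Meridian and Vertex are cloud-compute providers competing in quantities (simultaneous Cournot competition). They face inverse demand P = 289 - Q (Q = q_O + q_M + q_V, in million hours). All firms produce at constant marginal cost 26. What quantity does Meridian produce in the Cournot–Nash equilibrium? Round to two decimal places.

65.75

A representative firm's profit is π_i = q_i(289 - Q) - 26q_i.
First-order condition (treating rivals' output as given): 263 - 2q_i - Σ_{j≠i} q_j = 0.
With identical firms every q_j equals q_i, so Σ_{j≠i} q_j = 2q_i and 263 = 4q_i, giving q_i = 263/4.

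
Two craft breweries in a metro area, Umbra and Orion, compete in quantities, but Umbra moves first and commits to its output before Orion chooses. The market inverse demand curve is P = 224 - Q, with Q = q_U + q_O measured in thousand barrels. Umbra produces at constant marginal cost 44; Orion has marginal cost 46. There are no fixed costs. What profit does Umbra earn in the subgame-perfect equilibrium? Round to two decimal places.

4140.50

Solve by backward induction. Given q_U, the follower Orion maximises π_O = (224 - q_U - q_O)q_O - 46q_O.
∂π_O/∂q_O = 178 - q_U - 2q_O = 0 gives the reaction function q_O = (178 - q_U)/2.
Umbra substitutes q_O(q_U) into its own profit: π_U = q_U(224 - q_U - (178 - q_U)/2) - 44q_U = (135 - (1/2)q_U)q_U - 44q_U.
The leader's first-order condition 91 - q_U = 0 yields q_U = 91.
Then q_O = (178 - 91)/2 = 87/2.
Price P = 224 - 269/2 = 179/2.
Umbra's profit: (179/2 - 44)·91 = 4140.5000.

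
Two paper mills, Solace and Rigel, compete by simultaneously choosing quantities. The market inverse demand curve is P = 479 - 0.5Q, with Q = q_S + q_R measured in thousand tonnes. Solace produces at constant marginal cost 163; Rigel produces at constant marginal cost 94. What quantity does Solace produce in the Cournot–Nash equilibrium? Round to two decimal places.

Solace's profit: π_S = (479 - 0.5Q)q_S - (163q_S). Setting ∂π_S/∂q_S = 0: 316 - q_S - (1/2)(q_R) = 0.
Rigel's profit: π_R = (479 - 0.5Q)q_R - (94q_R). Setting ∂π_R/∂q_R = 0: 385 - q_R - (1/2)(q_S) = 0.
Rearranging gives the reaction functions q_S = (316 - (1/2)q_R) and q_R = (385 - (1/2)q_S).
Solving the pair: q_S = 494/3, q_R = 908/3.

164.67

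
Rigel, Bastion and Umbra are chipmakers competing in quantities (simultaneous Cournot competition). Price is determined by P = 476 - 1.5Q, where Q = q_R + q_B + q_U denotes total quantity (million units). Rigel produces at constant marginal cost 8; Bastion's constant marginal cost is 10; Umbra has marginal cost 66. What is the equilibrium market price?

Rigel's profit: π_R = (476 - 1.5Q)q_R - (8q_R). Setting ∂π_R/∂q_R = 0: 468 - 3q_R - (3/2)(q_B + q_U) = 0.
Bastion's profit: π_B = (476 - 1.5Q)q_B - (10q_B). Setting ∂π_B/∂q_B = 0: 466 - 3q_B - (3/2)(q_R + q_U) = 0.
Umbra's first-order condition: 410 - 3q_U - (3/2)(q_R + q_B) = 0.
Adding the 3 first-order conditions: 1344 − 6Q = 0, so Q = 224.
Back-substituting: q_R = (468 − 336)/(3/2) = 88, q_B = (466 − 336)/(3/2) = 260/3, q_U = (410 − 336)/(3/2) = 148/3.
Total output Q = 224, so price P = 476 - (3/2)·224 = 140.

140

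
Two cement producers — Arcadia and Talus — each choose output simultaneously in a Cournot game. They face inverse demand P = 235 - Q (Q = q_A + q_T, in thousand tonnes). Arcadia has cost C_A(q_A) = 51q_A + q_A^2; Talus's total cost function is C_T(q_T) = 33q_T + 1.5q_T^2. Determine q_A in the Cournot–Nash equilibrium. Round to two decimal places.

Arcadia's profit: π_A = (235 - Q)q_A - (51q_A + q_A²). Setting ∂π_A/∂q_A = 0: 184 - 4q_A - (q_T) = 0.
Talus's profit: π_T = (235 - Q)q_T - (33q_T + (3/2)q_T²). Setting ∂π_T/∂q_T = 0: 202 - 5q_T - (q_A) = 0.
Rearranging gives the reaction functions q_A = (184 - q_T)/4 and q_T = (202 - q_A)/5.
Substituting one into the other gives q_A = 718/19 and q_T = 624/19.

37.79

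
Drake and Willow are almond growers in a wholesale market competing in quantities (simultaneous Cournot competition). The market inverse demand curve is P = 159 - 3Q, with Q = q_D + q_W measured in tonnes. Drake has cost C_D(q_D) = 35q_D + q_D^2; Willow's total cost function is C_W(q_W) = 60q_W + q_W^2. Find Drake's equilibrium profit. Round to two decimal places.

Drake's profit: π_D = (159 - 3Q)q_D - (35q_D + q_D²). Setting ∂π_D/∂q_D = 0: 124 - 8q_D - 3(q_W) = 0.
Willow's first-order condition: 99 - 8q_W - 3(q_D) = 0.
Rearranging gives the reaction functions q_D = (124 - 3q_W)/8 and q_W = (99 - 3q_D)/8.
Solving the pair: q_D = 139/11, q_W = 84/11.
Price P = 159 - 3·(223/11) = 1080/11.
Drake's profit: (1080/11)·(139/11) - 35·(139/11) - (139/11)² = 638.7107.

638.71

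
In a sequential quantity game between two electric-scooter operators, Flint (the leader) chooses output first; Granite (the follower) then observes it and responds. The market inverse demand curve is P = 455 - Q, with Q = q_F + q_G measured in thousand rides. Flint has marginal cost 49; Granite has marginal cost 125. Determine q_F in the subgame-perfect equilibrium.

241

The follower Granite best-responds to any q_F: π_G = (455 - Q)q_G - 125q_G.
Follower FOC: 330 - q_F - 2q_G = 0, so q_G(q_F) = (330 - q_F)/2.
The leader anticipates this reaction. Substituting into P = 455 - Q gives P = 290 - (1/2)q_F, so π_F = (290 - (1/2)q_F)q_F - 49q_F.
The leader's first-order condition 241 - q_F = 0 yields q_F = 241.
Then q_G = (330 - 241)/2 = 89/2.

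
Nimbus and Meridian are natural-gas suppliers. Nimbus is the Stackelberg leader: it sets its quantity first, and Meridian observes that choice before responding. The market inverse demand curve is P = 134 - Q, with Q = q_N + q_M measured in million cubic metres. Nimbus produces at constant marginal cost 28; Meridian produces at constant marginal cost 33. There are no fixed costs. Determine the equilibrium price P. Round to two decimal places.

55.75

Solve by backward induction. Given q_N, the follower Meridian maximises π_M = (134 - q_N - q_M)q_M - 33q_M.
Setting the follower's marginal profit to zero, 101 - q_N - 2q_M = 0, i.e. q_M = (101 - q_N)/2.
The leader anticipates this reaction. Substituting into P = 134 - Q gives P = 167/2 - (1/2)q_N, so π_N = (167/2 - (1/2)q_N)q_N - 28q_N.
The leader's first-order condition 111/2 - q_N = 0 yields q_N = 111/2.
Then q_M = (101 - 111/2)/2 = 91/4.
Total output Q = 313/4, so price P = 134 - 313/4 = 223/4.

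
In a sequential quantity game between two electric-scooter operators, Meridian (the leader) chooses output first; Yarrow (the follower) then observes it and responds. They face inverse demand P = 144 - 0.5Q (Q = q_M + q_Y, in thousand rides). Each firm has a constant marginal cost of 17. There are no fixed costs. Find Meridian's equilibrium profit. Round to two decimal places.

Solve by backward induction. Given q_M, the follower Yarrow maximises π_Y = (144 - (1/2)q_M - (1/2)q_Y)q_Y - 17q_Y.
∂π_Y/∂q_Y = 127 - (1/2)q_M - q_Y = 0 gives the reaction function q_Y = (127 - (1/2)q_M).
Meridian substitutes q_Y(q_M) into its own profit: π_M = q_M(144 - (1/2)q_M - (127 - (1/2)q_M)/2) - 17q_M = (161/2 - (1/4)q_M)q_M - 17q_M.
Leader FOC: 127/2 - (1/2)q_M = 0, so q_M = 127.
Then q_Y = (127 - (1/2)·127) = 127/2.
Price P = 144 - (1/2)·(381/2) = 195/4.
Meridian's profit: (195/4 - 17)·127 = 4032.2500.

4032.25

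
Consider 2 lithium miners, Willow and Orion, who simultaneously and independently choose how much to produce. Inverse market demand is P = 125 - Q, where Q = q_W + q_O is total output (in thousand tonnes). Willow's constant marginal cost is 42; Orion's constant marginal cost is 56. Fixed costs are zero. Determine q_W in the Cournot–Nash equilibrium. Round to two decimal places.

32.33

Willow's profit: π_W = (125 - Q)q_W - (42q_W). Setting ∂π_W/∂q_W = 0: 83 - 2q_W - (q_O) = 0.
Orion's profit: π_O = (125 - Q)q_O - (56q_O). Setting ∂π_O/∂q_O = 0: 69 - 2q_O - (q_W) = 0.
Best responses: q_W = (83 - q_O)/2, q_O = (69 - q_W)/2.
Substituting one into the other gives q_W = 97/3 and q_O = 55/3.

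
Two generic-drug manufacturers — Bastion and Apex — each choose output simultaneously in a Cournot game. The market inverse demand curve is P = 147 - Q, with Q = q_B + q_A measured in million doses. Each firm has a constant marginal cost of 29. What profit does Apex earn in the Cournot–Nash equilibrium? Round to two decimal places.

A representative firm's profit is π_i = q_i(147 - Q) - 29q_i.
First-order condition (treating rivals' output as given): 118 - 2q_i - q_j = 0.
With identical firms every q_j equals q_i, so q_j = q_i and 118 = 3q_i, giving q_i = 118/3.
Price P = 147 - 236/3 = 205/3.
Apex's profit: (205/3 - 29)·(118/3) = 1547.1111.

1547.11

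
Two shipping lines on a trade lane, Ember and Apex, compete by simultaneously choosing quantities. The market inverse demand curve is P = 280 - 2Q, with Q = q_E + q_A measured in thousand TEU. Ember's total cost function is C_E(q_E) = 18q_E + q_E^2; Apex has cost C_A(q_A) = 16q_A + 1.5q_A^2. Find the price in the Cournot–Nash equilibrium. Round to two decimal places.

Ember's profit: π_E = (280 - 2Q)q_E - (18q_E + q_E²). Setting ∂π_E/∂q_E = 0: 262 - 6q_E - 2(q_A) = 0.
Apex's first-order condition: 264 - 7q_A - 2(q_E) = 0.
Rearranging gives the reaction functions q_E = (262 - 2q_A)/6 and q_A = (264 - 2q_E)/7.
Substituting one into the other gives q_E = 653/19 and q_A = 530/19.
Total output Q = 1183/19, so price P = 280 - 2·(1183/19) = 155.4737.

155.47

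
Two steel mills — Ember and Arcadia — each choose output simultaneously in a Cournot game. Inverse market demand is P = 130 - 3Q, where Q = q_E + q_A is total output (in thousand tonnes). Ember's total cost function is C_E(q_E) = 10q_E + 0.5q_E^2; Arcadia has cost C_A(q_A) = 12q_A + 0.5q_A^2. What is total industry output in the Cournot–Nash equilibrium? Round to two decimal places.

Ember's profit: π_E = (130 - 3Q)q_E - (10q_E + (1/2)q_E²). Setting ∂π_E/∂q_E = 0: 120 - 7q_E - 3(q_A) = 0.
Arcadia's first-order condition: 118 - 7q_A - 3(q_E) = 0.
Best responses: q_E = (120 - 3q_A)/7, q_A = (118 - 3q_E)/7.
Substituting one into the other gives q_E = 243/20 and q_A = 233/20.
Total output Q = 243/20 + 233/20 = 119/5.

23.80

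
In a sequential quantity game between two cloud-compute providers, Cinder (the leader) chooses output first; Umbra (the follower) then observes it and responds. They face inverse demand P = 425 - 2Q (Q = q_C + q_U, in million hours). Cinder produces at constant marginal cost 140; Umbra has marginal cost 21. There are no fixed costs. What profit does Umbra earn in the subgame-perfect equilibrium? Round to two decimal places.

The follower Umbra best-responds to any q_C: π_U = (425 - 2Q)q_U - 21q_U.
Setting the follower's marginal profit to zero, 404 - 2q_C - 4q_U = 0, i.e. q_U = (404 - 2q_C)/4.
Cinder substitutes q_U(q_C) into its own profit: π_C = q_C(425 - 2q_C - (404 - 2q_C)/2) - 140q_C = (223 - q_C)q_C - 140q_C.
Leader FOC: 83 - 2q_C = 0, so q_C = 83/2.
Then q_U = (404 - 2·(83/2))/4 = 321/4.
Price P = 425 - 2·(487/4) = 363/2.
Umbra's profit: (363/2 - 21)·(321/4) = 12880.1250.

12880.13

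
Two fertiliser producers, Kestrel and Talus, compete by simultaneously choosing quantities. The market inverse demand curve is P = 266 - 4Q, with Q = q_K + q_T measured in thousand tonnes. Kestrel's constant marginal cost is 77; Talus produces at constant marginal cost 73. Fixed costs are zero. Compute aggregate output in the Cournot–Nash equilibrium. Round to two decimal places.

31.83

Kestrel's profit: π_K = (266 - 4Q)q_K - (77q_K). Setting ∂π_K/∂q_K = 0: 189 - 8q_K - 4(q_T) = 0.
Talus's profit: π_T = (266 - 4Q)q_T - (73q_T). Setting ∂π_T/∂q_T = 0: 193 - 8q_T - 4(q_K) = 0.
So q_K = (189 - 4q_T)/8 and q_T = (193 - 4q_K)/8.
Solving the pair: q_K = 185/12, q_T = 197/12.
Total output Q = 185/12 + 197/12 = 191/6.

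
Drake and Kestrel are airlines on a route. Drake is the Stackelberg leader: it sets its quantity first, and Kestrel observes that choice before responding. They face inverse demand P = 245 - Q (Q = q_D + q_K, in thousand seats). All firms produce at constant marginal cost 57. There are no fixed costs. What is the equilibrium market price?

The follower Kestrel best-responds to any q_D: π_K = (245 - Q)q_K - 57q_K.
∂π_K/∂q_K = 188 - q_D - 2q_K = 0 gives the reaction function q_K = (188 - q_D)/2.
The leader anticipates this reaction. Substituting into P = 245 - Q gives P = 151 - (1/2)q_D, so π_D = (151 - (1/2)q_D)q_D - 57q_D.
Leader FOC: 94 - q_D = 0, so q_D = 94.
Then q_K = (188 - 94)/2 = 47.
Total output Q = 141, so price P = 245 - 141 = 104.

104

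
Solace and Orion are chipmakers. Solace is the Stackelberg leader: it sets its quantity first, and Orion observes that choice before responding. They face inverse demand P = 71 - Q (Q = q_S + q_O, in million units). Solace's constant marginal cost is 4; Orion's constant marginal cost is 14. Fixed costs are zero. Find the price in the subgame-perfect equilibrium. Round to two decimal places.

23.25

Solve by backward induction. Given q_S, the follower Orion maximises π_O = (71 - q_S - q_O)q_O - 14q_O.
Follower FOC: 57 - q_S - 2q_O = 0, so q_O(q_S) = (57 - q_S)/2.
Solace substitutes q_O(q_S) into its own profit: π_S = q_S(71 - q_S - (57 - q_S)/2) - 4q_S = (85/2 - (1/2)q_S)q_S - 4q_S.
The leader's first-order condition 77/2 - q_S = 0 yields q_S = 77/2.
Then q_O = (57 - 77/2)/2 = 37/4.
Total output Q = 191/4, so price P = 71 - 191/4 = 93/4.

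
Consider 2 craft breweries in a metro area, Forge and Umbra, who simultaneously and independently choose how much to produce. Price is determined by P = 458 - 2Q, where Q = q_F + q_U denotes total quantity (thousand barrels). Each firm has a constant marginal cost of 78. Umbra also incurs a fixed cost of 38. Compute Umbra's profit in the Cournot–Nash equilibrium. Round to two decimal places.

7984.22

Each firm earns π_i = (458 - 2Q)q_i - 78q_i.
First-order condition (treating rivals' output as given): 380 - 4q_i - 2q_j = 0.
With identical firms every q_j equals q_i, so q_j = q_i and 380 = 6q_i, giving q_i = 190/3.
Price P = 458 - 2·(380/3) = 614/3.
Umbra's profit: (614/3 - 78)·(190/3) - 38 = 7984.2222.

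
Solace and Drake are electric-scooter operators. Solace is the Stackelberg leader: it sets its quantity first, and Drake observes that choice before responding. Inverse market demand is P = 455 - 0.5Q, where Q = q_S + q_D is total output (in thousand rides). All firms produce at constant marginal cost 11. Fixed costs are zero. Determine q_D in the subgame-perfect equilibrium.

The follower Drake best-responds to any q_S: π_D = (455 - 0.5Q)q_D - 11q_D.
∂π_D/∂q_D = 444 - (1/2)q_S - q_D = 0 gives the reaction function q_D = (444 - (1/2)q_S).
The leader anticipates this reaction. Substituting into P = 455 - 0.5Q gives P = 233 - (1/4)q_S, so π_S = (233 - (1/4)q_S)q_S - 11q_S.
Maximising: ∂π_S/∂q_S = 222 - (1/2)q_S = 0, giving q_S = 444.
Then q_D = (444 - (1/2)·444) = 222.

222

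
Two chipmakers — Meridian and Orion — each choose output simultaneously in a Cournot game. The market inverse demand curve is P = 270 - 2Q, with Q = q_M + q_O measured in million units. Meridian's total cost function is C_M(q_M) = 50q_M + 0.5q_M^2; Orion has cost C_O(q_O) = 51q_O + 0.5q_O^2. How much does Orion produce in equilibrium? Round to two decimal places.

Meridian's profit: π_M = (270 - 2Q)q_M - (50q_M + (1/2)q_M²). Setting ∂π_M/∂q_M = 0: 220 - 5q_M - 2(q_O) = 0.
Orion's first-order condition: 219 - 5q_O - 2(q_M) = 0.
Rearranging gives the reaction functions q_M = (220 - 2q_O)/5 and q_O = (219 - 2q_M)/5.
Substituting one into the other gives q_M = 662/21 and q_O = 655/21.

31.19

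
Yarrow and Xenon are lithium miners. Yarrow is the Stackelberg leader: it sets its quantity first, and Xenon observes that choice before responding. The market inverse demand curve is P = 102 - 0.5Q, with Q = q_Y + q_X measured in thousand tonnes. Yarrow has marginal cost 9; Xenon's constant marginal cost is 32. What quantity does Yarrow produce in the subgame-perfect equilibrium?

116

Solve by backward induction. Given q_Y, the follower Xenon maximises π_X = (102 - (1/2)q_Y - (1/2)q_X)q_X - 32q_X.
Setting the follower's marginal profit to zero, 70 - (1/2)q_Y - q_X = 0, i.e. q_X = (70 - (1/2)q_Y).
Yarrow substitutes q_X(q_Y) into its own profit: π_Y = q_Y(102 - (1/2)q_Y - (70 - (1/2)q_Y)/2) - 9q_Y = (67 - (1/4)q_Y)q_Y - 9q_Y.
Maximising: ∂π_Y/∂q_Y = 58 - (1/2)q_Y = 0, giving q_Y = 116.
Then q_X = (70 - (1/2)·116) = 12.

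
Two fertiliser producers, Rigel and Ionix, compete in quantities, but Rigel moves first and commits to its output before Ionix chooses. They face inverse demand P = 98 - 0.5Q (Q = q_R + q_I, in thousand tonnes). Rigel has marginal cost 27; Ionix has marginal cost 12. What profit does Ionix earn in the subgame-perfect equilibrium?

1682

Solve by backward induction. Given q_R, the follower Ionix maximises π_I = (98 - (1/2)q_R - (1/2)q_I)q_I - 12q_I.
∂π_I/∂q_I = 86 - (1/2)q_R - q_I = 0 gives the reaction function q_I = (86 - (1/2)q_R).
Rigel substitutes q_I(q_R) into its own profit: π_R = q_R(98 - (1/2)q_R - (86 - (1/2)q_R)/2) - 27q_R = (55 - (1/4)q_R)q_R - 27q_R.
Maximising: ∂π_R/∂q_R = 28 - (1/2)q_R = 0, giving q_R = 56.
Then q_I = (86 - (1/2)·56) = 58.
Price P = 98 - (1/2)·114 = 41.
Ionix's profit: (41 - 12)·58 = 1682.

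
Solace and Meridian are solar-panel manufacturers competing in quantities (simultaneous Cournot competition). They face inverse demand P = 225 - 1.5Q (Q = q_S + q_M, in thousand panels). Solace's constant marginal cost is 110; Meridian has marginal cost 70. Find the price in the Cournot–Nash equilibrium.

135

Solace's profit: π_S = (225 - 1.5Q)q_S - (110q_S). Setting ∂π_S/∂q_S = 0: 115 - 3q_S - (3/2)(q_M) = 0.
Meridian's first-order condition: 155 - 3q_M - (3/2)(q_S) = 0.
Rearranging gives the reaction functions q_S = (115 - (3/2)q_M)/3 and q_M = (155 - (3/2)q_S)/3.
Solving the pair: q_S = 50/3, q_M = 130/3.
Total output Q = 60, so price P = 225 - (3/2)·60 = 135.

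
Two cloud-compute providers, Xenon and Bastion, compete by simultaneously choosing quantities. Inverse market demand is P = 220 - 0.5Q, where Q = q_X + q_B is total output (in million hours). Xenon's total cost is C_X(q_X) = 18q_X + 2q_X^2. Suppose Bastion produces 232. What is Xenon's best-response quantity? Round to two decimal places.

17.20

With the rival's output fixed at 232, Xenon's profit is π_X = (220 - (1/2)·232 - (1/2)q_X)q_X - (18q_X + 2q_X²) = (104 - (1/2)q_X)q_X - (18q_X + 2q_X²).
∂π_X/∂q_X = 86 - 5q_X = 0, so q_X = 86/5.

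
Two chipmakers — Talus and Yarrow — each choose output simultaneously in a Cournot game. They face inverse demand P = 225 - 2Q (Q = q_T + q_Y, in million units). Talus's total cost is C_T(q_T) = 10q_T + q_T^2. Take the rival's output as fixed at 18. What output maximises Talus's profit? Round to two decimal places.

With the rival's output fixed at 18, Talus's profit is π_T = (225 - 2·18 - 2q_T)q_T - (10q_T + q_T²) = (189 - 2q_T)q_T - (10q_T + q_T²).
∂π_T/∂q_T = 179 - 6q_T = 0, so q_T = 179/6.

29.83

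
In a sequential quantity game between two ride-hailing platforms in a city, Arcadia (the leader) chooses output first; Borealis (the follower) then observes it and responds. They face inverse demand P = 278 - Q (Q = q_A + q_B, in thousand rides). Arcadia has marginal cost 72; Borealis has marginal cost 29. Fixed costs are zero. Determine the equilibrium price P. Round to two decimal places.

112.75

The follower Borealis best-responds to any q_A: π_B = (278 - Q)q_B - 29q_B.
Follower FOC: 249 - q_A - 2q_B = 0, so q_B(q_A) = (249 - q_A)/2.
The leader anticipates this reaction. Substituting into P = 278 - Q gives P = 307/2 - (1/2)q_A, so π_A = (307/2 - (1/2)q_A)q_A - 72q_A.
Maximising: ∂π_A/∂q_A = 163/2 - q_A = 0, giving q_A = 163/2.
Then q_B = (249 - 163/2)/2 = 335/4.
Total output Q = 661/4, so price P = 278 - 661/4 = 451/4.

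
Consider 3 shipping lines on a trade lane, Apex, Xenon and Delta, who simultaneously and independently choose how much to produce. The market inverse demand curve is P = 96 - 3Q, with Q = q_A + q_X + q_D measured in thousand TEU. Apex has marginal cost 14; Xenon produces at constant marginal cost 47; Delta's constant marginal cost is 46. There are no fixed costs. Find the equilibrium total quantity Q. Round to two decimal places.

Apex's profit: π_A = (96 - 3Q)q_A - (14q_A). Setting ∂π_A/∂q_A = 0: 82 - 6q_A - 3(q_X + q_D) = 0.
Xenon's first-order condition: 49 - 6q_X - 3(q_A + q_D) = 0.
Delta's profit: π_D = (96 - 3Q)q_D - (46q_D). Setting ∂π_D/∂q_D = 0: 50 - 6q_D - 3(q_A + q_X) = 0.
Summing all 3 equations gives 181 − 12Q = 0, hence Q = 181/12.
Back-substituting: q_A = (82 − 181/4)/3 = 49/4, q_X = (49 − 181/4)/3 = 5/4, q_D = (50 − 181/4)/3 = 19/12.
Total output Q = 49/4 + 5/4 + 19/12 = 181/12.

15.08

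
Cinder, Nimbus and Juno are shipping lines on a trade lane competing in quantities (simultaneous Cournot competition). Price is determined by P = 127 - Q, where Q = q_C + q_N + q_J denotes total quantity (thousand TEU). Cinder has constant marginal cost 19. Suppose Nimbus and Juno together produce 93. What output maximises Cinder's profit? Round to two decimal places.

7.50

With rivals' combined output fixed at 93, Cinder's profit is π_C = (127 - 93 - q_C)q_C - (19q_C) = (34 - q_C)q_C - (19q_C).
∂π_C/∂q_C = 15 - 2q_C = 0, so q_C = 15/2.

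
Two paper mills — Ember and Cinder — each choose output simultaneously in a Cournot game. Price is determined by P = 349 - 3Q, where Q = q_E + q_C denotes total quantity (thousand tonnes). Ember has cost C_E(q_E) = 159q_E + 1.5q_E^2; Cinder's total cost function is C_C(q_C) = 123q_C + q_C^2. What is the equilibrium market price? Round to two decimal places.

Ember's profit: π_E = (349 - 3Q)q_E - (159q_E + (3/2)q_E²). Setting ∂π_E/∂q_E = 0: 190 - 9q_E - 3(q_C) = 0.
Cinder's first-order condition: 226 - 8q_C - 3(q_E) = 0.
So q_E = (190 - 3q_C)/9 and q_C = (226 - 3q_E)/8.
Substituting one into the other gives q_E = 842/63 and q_C = 488/21.
Total output Q = 36.6032, so price P = 349 - 3·36.6032 = 239.1905.

239.19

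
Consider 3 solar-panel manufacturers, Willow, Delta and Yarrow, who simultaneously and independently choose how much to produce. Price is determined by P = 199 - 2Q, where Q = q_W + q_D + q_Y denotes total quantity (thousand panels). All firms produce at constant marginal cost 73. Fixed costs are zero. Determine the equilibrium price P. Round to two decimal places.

104.50

Each firm earns π_i = (199 - 2Q)q_i - 73q_i.
First-order condition (treating rivals' output as given): 126 - 4q_i - 2·Σ_{j≠i} q_j = 0.
By symmetry each firm produces the same amount; substituting Σ_{j≠i} q_j = 2q_i yields q_i = 126/8 = 63/4.
Total output Q = 189/4, so price P = 199 - 2·(189/4) = 209/2.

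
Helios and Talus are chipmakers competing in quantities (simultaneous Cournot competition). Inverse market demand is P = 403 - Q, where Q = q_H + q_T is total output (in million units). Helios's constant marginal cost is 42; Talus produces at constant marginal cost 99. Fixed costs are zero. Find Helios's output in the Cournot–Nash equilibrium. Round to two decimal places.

139.33

Helios's profit: π_H = (403 - Q)q_H - (42q_H). Setting ∂π_H/∂q_H = 0: 361 - 2q_H - (q_T) = 0.
Talus's profit: π_T = (403 - Q)q_T - (99q_T). Setting ∂π_T/∂q_T = 0: 304 - 2q_T - (q_H) = 0.
Best responses: q_H = (361 - q_T)/2, q_T = (304 - q_H)/2.
Substituting one into the other gives q_H = 418/3 and q_T = 247/3.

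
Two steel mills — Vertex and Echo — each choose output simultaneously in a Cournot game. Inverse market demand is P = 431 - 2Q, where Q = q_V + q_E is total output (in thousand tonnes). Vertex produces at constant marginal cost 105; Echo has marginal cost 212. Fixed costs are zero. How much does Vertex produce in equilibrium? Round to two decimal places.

Vertex's profit: π_V = (431 - 2Q)q_V - (105q_V). Setting ∂π_V/∂q_V = 0: 326 - 4q_V - 2(q_E) = 0.
Echo's profit: π_E = (431 - 2Q)q_E - (212q_E). Setting ∂π_E/∂q_E = 0: 219 - 4q_E - 2(q_V) = 0.
Best responses: q_V = (326 - 2q_E)/4, q_E = (219 - 2q_V)/4.
Substituting one into the other gives q_V = 433/6 and q_E = 56/3.

72.17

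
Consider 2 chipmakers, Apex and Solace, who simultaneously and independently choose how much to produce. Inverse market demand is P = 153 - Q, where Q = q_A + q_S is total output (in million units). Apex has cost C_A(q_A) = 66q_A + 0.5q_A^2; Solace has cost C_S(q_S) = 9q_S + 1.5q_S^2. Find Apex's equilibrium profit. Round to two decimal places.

648.07

Apex's profit: π_A = (153 - Q)q_A - (66q_A + (1/2)q_A²). Setting ∂π_A/∂q_A = 0: 87 - 3q_A - (q_S) = 0.
Solace's profit: π_S = (153 - Q)q_S - (9q_S + (3/2)q_S²). Setting ∂π_S/∂q_S = 0: 144 - 5q_S - (q_A) = 0.
Best responses: q_A = (87 - q_S)/3, q_S = (144 - q_A)/5.
Substituting one into the other gives q_A = 291/14 and q_S = 345/14.
Price P = 153 - 318/7 = 753/7.
Apex's profit: (753/7)·(291/14) - 66·(291/14) - (1/2)(291/14)² = 648.0689.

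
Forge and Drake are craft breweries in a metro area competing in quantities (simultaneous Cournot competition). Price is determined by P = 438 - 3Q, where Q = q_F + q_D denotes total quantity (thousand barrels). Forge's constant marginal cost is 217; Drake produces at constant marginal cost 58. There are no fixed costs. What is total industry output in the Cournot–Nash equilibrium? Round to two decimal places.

66.78

Forge's profit: π_F = (438 - 3Q)q_F - (217q_F). Setting ∂π_F/∂q_F = 0: 221 - 6q_F - 3(q_D) = 0.
Drake's first-order condition: 380 - 6q_D - 3(q_F) = 0.
Best responses: q_F = (221 - 3q_D)/6, q_D = (380 - 3q_F)/6.
Solving the pair: q_F = 62/9, q_D = 539/9.
Total output Q = 62/9 + 539/9 = 601/9.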